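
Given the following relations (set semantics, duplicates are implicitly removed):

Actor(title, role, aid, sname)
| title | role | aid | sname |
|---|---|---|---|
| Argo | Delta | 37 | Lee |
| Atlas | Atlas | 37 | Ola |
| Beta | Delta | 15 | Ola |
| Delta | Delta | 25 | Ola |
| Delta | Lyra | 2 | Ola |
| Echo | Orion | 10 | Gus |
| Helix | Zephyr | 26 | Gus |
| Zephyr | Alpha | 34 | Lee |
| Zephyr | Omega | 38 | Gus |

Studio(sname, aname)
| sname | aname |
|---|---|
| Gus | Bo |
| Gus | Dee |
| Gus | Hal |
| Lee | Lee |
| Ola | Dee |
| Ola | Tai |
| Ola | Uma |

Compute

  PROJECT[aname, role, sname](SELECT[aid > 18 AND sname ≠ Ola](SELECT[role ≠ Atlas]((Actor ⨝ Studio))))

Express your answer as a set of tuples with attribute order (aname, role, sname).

Joining Actor and Studio on sname yields {(Argo, Delta, 37, Lee, Lee), (Atlas, Atlas, 37, Ola, Dee), (Atlas, Atlas, 37, Ola, Tai), (Atlas, Atlas, 37, Ola, Uma), (Beta, Delta, 15, Ola, Dee), (Beta, Delta, 15, Ola, Tai), (Beta, Delta, 15, Ola, Uma), (Delta, Delta, 25, Ola, Dee), (Delta, Delta, 25, Ola, Tai), (Delta, Delta, 25, Ola, Uma), (Delta, Lyra, 2, Ola, Dee), (Delta, Lyra, 2, Ola, Tai), (Delta, Lyra, 2, Ola, Uma), (Echo, Orion, 10, Gus, Bo), (Echo, Orion, 10, Gus, Dee), (Echo, Orion, 10, Gus, Hal), (Helix, Zephyr, 26, Gus, Bo), (Helix, Zephyr, 26, Gus, Dee), (Helix, Zephyr, 26, Gus, Hal), (Zephyr, Alpha, 34, Lee, Lee), (Zephyr, Omega, 38, Gus, Bo), (Zephyr, Omega, 38, Gus, Dee), (Zephyr, Omega, 38, Gus, Hal)}.
Apply σ_{role ≠ Atlas}; surviving tuples: {(Argo, Delta, 37, Lee, Lee), (Beta, Delta, 15, Ola, Dee), (Beta, Delta, 15, Ola, Tai), (Beta, Delta, 15, Ola, Uma), (Delta, Delta, 25, Ola, Dee), (Delta, Delta, 25, Ola, Tai), (Delta, Delta, 25, Ola, Uma), (Delta, Lyra, 2, Ola, Dee), (Delta, Lyra, 2, Ola, Tai), (Delta, Lyra, 2, Ola, Uma), (Echo, Orion, 10, Gus, Bo), (Echo, Orion, 10, Gus, Dee), (Echo, Orion, 10, Gus, Hal), (Helix, Zephyr, 26, Gus, Bo), (Helix, Zephyr, 26, Gus, Dee), (Helix, Zephyr, 26, Gus, Hal), (Zephyr, Alpha, 34, Lee, Lee), (Zephyr, Omega, 38, Gus, Bo), (Zephyr, Omega, 38, Gus, Dee), (Zephyr, Omega, 38, Gus, Hal)}
Apply σ_{aid > 18 AND sname ≠ Ola}; surviving tuples: {(Argo, Delta, 37, Lee, Lee), (Helix, Zephyr, 26, Gus, Bo), (Helix, Zephyr, 26, Gus, Dee), (Helix, Zephyr, 26, Gus, Hal), (Zephyr, Alpha, 34, Lee, Lee), (Zephyr, Omega, 38, Gus, Bo), (Zephyr, Omega, 38, Gus, Dee), (Zephyr, Omega, 38, Gus, Hal)}
π[aname, role, sname]: project onto (aname, role, sname) → {(Bo, Omega, Gus), (Bo, Zephyr, Gus), (Dee, Omega, Gus), (Dee, Zephyr, Gus), (Hal, Omega, Gus), (Hal, Zephyr, Gus), (Lee, Alpha, Lee), (Lee, Delta, Lee)}

{(Bo, Omega, Gus), (Bo, Zephyr, Gus), (Dee, Omega, Gus), (Dee, Zephyr, Gus), (Hal, Omega, Gus), (Hal, Zephyr, Gus), (Lee, Alpha, Lee), (Lee, Delta, Lee)}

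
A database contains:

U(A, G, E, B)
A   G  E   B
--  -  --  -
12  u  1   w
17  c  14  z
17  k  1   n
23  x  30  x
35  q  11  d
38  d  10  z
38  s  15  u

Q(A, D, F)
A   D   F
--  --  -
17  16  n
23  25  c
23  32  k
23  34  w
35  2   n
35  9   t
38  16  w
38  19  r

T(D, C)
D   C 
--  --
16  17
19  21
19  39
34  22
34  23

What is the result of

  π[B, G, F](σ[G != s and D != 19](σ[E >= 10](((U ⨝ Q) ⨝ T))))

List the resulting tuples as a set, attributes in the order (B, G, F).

Joining U and Q on A yields {(17, c, 14, z, 16, n), (17, k, 1, n, 16, n), (23, x, 30, x, 25, c), (23, x, 30, x, 32, k), (23, x, 30, x, 34, w), (35, q, 11, d, 2, n), (35, q, 11, d, 9, t), (38, d, 10, z, 16, w), (38, d, 10, z, 19, r), (38, s, 15, u, 16, w), (38, s, 15, u, 19, r)}.
Joining (U ⨝ Q) and T on D yields {(17, c, 14, z, 16, n, 17), (17, k, 1, n, 16, n, 17), (23, x, 30, x, 34, w, 22), (23, x, 30, x, 34, w, 23), (38, d, 10, z, 16, w, 17), (38, d, 10, z, 19, r, 21), (38, d, 10, z, 19, r, 39), (38, s, 15, u, 16, w, 17), (38, s, 15, u, 19, r, 21), (38, s, 15, u, 19, r, 39)}.
σ[E >= 10]: keep tuples satisfying E >= 10 → {(17, c, 14, z, 16, n, 17), (23, x, 30, x, 34, w, 22), (23, x, 30, x, 34, w, 23), (38, d, 10, z, 16, w, 17), (38, d, 10, z, 19, r, 21), (38, d, 10, z, 19, r, 39), (38, s, 15, u, 16, w, 17), (38, s, 15, u, 19, r, 21), (38, s, 15, u, 19, r, 39)}
σ[G != s and D != 19]: keep tuples satisfying G != s and D != 19 → {(17, c, 14, z, 16, n, 17), (23, x, 30, x, 34, w, 22), (23, x, 30, x, 34, w, 23), (38, d, 10, z, 16, w, 17)}
π_{B, G, F} gives {(x, x, w), (z, c, n), (z, d, w)} (1 duplicate(s) eliminated).

{(x, x, w), (z, c, n), (z, d, w)}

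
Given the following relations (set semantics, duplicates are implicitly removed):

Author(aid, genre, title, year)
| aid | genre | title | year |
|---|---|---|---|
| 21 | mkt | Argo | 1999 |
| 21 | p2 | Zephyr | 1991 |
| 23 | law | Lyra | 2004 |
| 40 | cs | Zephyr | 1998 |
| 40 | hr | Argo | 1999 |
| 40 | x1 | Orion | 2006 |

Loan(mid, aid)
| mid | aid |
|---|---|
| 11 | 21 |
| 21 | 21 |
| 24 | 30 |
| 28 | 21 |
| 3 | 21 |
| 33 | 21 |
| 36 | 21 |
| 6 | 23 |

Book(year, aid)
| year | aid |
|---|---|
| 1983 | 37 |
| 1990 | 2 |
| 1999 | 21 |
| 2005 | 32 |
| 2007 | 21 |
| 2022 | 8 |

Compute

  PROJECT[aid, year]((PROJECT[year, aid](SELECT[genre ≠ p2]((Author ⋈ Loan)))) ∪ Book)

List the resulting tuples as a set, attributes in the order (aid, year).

Author ⋈ Loan (natural join on aid): {(21, mkt, Argo, 1999, 11), (21, mkt, Argo, 1999, 21), (21, mkt, Argo, 1999, 28), (21, mkt, Argo, 1999, 3), (21, mkt, Argo, 1999, 33), (21, mkt, Argo, 1999, 36), (21, p2, Zephyr, 1991, 11), (21, p2, Zephyr, 1991, 21), (21, p2, Zephyr, 1991, 28), (21, p2, Zephyr, 1991, 3), (21, p2, Zephyr, 1991, 33), (21, p2, Zephyr, 1991, 36), (23, law, Lyra, 2004, 6)}
σ[genre ≠ p2]: keep tuples satisfying genre ≠ p2 → {(21, mkt, Argo, 1999, 11), (21, mkt, Argo, 1999, 21), (21, mkt, Argo, 1999, 28), (21, mkt, Argo, 1999, 3), (21, mkt, Argo, 1999, 33), (21, mkt, Argo, 1999, 36), (23, law, Lyra, 2004, 6)}
π[year, aid]: project onto (year, aid) (5 duplicate(s) eliminated) → {(1999, 21), (2004, 23)}
Set union of the two operands is {(1983, 37), (1990, 2), (1999, 21), (2004, 23), (2005, 32), (2007, 21), (2022, 8)}.
π[aid, year]: project onto (aid, year) → {(2, 1990), (21, 1999), (21, 2007), (23, 2004), (32, 2005), (37, 1983), (8, 2022)}

{(2, 1990), (21, 1999), (21, 2007), (23, 2004), (32, 2005), (37, 1983), (8, 2022)}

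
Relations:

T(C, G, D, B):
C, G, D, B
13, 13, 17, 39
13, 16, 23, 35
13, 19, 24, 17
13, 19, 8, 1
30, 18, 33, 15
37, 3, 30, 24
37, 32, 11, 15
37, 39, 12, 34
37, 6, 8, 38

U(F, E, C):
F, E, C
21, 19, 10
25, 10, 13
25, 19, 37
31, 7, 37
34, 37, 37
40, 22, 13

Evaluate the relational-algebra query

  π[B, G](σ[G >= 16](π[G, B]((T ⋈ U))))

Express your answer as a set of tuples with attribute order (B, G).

{(1, 19), (15, 32), (17, 19), (34, 39), (35, 16)}

T ⋈ U (natural join on C): {(13, 13, 17, 39, 25, 10), (13, 13, 17, 39, 40, 22), (13, 16, 23, 35, 25, 10), (13, 16, 23, 35, 40, 22), (13, 19, 24, 17, 25, 10), (13, 19, 24, 17, 40, 22), (13, 19, 8, 1, 25, 10), (13, 19, 8, 1, 40, 22), (37, 3, 30, 24, 25, 19), (37, 3, 30, 24, 31, 7), (37, 3, 30, 24, 34, 37), (37, 32, 11, 15, 25, 19), (37, 32, 11, 15, 31, 7), (37, 32, 11, 15, 34, 37), (37, 39, 12, 34, 25, 19), (37, 39, 12, 34, 31, 7), (37, 39, 12, 34, 34, 37), (37, 6, 8, 38, 25, 19), (37, 6, 8, 38, 31, 7), (37, 6, 8, 38, 34, 37)}
π_{G, B} gives {(13, 39), (16, 35), (19, 1), (19, 17), (3, 24), (32, 15), (39, 34), (6, 38)} (12 duplicate(s) eliminated).
Apply σ_{G >= 16}; surviving tuples: {(16, 35), (19, 1), (19, 17), (32, 15), (39, 34)}
π_{B, G} gives {(1, 19), (15, 32), (17, 19), (34, 39), (35, 16)}.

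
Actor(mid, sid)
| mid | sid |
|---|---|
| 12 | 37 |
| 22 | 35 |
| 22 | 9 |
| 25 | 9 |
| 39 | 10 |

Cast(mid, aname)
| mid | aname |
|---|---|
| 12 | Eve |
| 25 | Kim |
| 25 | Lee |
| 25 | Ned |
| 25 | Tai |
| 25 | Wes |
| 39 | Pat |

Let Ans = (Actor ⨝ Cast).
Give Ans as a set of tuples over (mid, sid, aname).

{(12, 37, Eve), (25, 9, Kim), (25, 9, Lee), (25, 9, Ned), (25, 9, Tai), (25, 9, Wes), (39, 10, Pat)}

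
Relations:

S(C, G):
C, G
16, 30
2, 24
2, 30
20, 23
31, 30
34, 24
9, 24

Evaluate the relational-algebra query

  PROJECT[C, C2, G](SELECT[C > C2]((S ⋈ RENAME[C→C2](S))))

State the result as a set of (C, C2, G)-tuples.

{(16, 2, 30), (31, 16, 30), (31, 2, 30), (34, 2, 24), (34, 9, 24), (9, 2, 24)}

ρ[C→C2]: schema becomes (C2, G); tuples unchanged.
Natural join on G: {(16, 30, 16), (16, 30, 2), (16, 30, 31), (2, 24, 2), (2, 24, 34), (2, 24, 9), (2, 30, 16), (2, 30, 2), (2, 30, 31), (20, 23, 20), (31, 30, 16), (31, 30, 2), (31, 30, 31), (34, 24, 2), (34, 24, 34), (34, 24, 9), (9, 24, 2), (9, 24, 34), (9, 24, 9)}
σ[C > C2]: keep tuples satisfying C > C2 → {(16, 30, 2), (31, 30, 16), (31, 30, 2), (34, 24, 2), (34, 24, 9), (9, 24, 2)}
Keep only column(s) C, C2, G: {(16, 2, 30), (31, 16, 30), (31, 2, 30), (34, 2, 24), (34, 9, 24), (9, 2, 24)}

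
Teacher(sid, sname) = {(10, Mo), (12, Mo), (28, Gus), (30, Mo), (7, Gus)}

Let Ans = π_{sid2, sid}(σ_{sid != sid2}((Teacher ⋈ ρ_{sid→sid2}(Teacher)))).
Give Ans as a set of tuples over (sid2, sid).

ρ[sid→sid2]: schema becomes (sid2, sname); tuples unchanged.
Joining Teacher and ρ_{sid→sid2}(Teacher) on sname yields {(10, Mo, 10), (10, Mo, 12), (10, Mo, 30), (12, Mo, 10), (12, Mo, 12), (12, Mo, 30), (28, Gus, 28), (28, Gus, 7), (30, Mo, 10), (30, Mo, 12), (30, Mo, 30), (7, Gus, 28), (7, Gus, 7)}.
Apply σ_{sid != sid2}; surviving tuples: {(10, Mo, 12), (10, Mo, 30), (12, Mo, 10), (12, Mo, 30), (28, Gus, 7), (30, Mo, 10), (30, Mo, 12), (7, Gus, 28)}
π[sid2, sid]: project onto (sid2, sid) → {(10, 12), (10, 30), (12, 10), (12, 30), (28, 7), (30, 10), (30, 12), (7, 28)}

{(10, 12), (10, 30), (12, 10), (12, 30), (28, 7), (30, 10), (30, 12), (7, 28)}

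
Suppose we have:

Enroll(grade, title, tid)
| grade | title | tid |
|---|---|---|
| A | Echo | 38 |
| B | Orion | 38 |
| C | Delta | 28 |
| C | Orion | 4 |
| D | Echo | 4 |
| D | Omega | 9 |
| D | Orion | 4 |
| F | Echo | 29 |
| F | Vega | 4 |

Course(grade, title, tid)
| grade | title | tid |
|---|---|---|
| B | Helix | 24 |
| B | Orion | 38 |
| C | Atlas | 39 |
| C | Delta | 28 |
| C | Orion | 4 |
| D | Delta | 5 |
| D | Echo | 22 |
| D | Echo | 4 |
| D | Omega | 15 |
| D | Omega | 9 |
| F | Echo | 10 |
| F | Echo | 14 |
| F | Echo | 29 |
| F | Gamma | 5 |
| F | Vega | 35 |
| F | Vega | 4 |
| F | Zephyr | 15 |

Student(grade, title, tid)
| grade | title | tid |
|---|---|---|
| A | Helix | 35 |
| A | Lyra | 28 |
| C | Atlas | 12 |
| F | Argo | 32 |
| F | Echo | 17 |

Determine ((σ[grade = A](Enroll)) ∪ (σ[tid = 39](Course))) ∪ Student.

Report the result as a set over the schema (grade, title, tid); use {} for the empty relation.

{(A, Echo, 38), (A, Helix, 35), (A, Lyra, 28), (C, Atlas, 12), (C, Atlas, 39), (F, Argo, 32), (F, Echo, 17)}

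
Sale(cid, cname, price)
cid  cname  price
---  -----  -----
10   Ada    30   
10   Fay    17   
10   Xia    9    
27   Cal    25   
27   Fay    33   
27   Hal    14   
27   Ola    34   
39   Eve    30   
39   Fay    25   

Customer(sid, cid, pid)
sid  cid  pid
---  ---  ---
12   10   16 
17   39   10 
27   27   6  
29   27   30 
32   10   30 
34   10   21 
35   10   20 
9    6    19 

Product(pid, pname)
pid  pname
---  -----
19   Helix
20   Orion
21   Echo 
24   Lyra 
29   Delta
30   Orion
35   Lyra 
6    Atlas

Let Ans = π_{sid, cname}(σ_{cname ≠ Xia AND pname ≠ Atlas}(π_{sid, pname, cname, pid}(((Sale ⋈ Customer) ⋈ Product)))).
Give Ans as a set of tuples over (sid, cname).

{(29, Cal), (29, Fay), (29, Hal), (29, Ola), (32, Ada), (32, Fay), (34, Ada), (34, Fay), (35, Ada), (35, Fay)}

Sale ⋈ Customer (natural join on cid): {(10, Ada, 30, 12, 16), (10, Ada, 30, 32, 30), (10, Ada, 30, 34, 21), (10, Ada, 30, 35, 20), (10, Fay, 17, 12, 16), (10, Fay, 17, 32, 30), (10, Fay, 17, 34, 21), (10, Fay, 17, 35, 20), (10, Xia, 9, 12, 16), (10, Xia, 9, 32, 30), (10, Xia, 9, 34, 21), (10, Xia, 9, 35, 20), (27, Cal, 25, 27, 6), (27, Cal, 25, 29, 30), (27, Fay, 33, 27, 6), (27, Fay, 33, 29, 30), (27, Hal, 14, 27, 6), (27, Hal, 14, 29, 30), (27, Ola, 34, 27, 6), (27, Ola, 34, 29, 30), (39, Eve, 30, 17, 10), (39, Fay, 25, 17, 10)}
(Sale ⋈ Customer) ⋈ Product (natural join on pid): {(10, Ada, 30, 32, 30, Orion), (10, Ada, 30, 34, 21, Echo), (10, Ada, 30, 35, 20, Orion), (10, Fay, 17, 32, 30, Orion), (10, Fay, 17, 34, 21, Echo), (10, Fay, 17, 35, 20, Orion), (10, Xia, 9, 32, 30, Orion), (10, Xia, 9, 34, 21, Echo), (10, Xia, 9, 35, 20, Orion), (27, Cal, 25, 27, 6, Atlas), (27, Cal, 25, 29, 30, Orion), (27, Fay, 33, 27, 6, Atlas), (27, Fay, 33, 29, 30, Orion), (27, Hal, 14, 27, 6, Atlas), (27, Hal, 14, 29, 30, Orion), (27, Ola, 34, 27, 6, Atlas), (27, Ola, 34, 29, 30, Orion)}
Keep only column(s) sid, pname, cname, pid: {(27, Atlas, Cal, 6), (27, Atlas, Fay, 6), (27, Atlas, Hal, 6), (27, Atlas, Ola, 6), (29, Orion, Cal, 30), (29, Orion, Fay, 30), (29, Orion, Hal, 30), (29, Orion, Ola, 30), (32, Orion, Ada, 30), (32, Orion, Fay, 30), (32, Orion, Xia, 30), (34, Echo, Ada, 21), (34, Echo, Fay, 21), (34, Echo, Xia, 21), (35, Orion, Ada, 20), (35, Orion, Fay, 20), (35, Orion, Xia, 20)}
Selection cname ≠ Xia AND pname ≠ Atlas: {(29, Orion, Cal, 30), (29, Orion, Fay, 30), (29, Orion, Hal, 30), (29, Orion, Ola, 30), (32, Orion, Ada, 30), (32, Orion, Fay, 30), (34, Echo, Ada, 21), (34, Echo, Fay, 21), (35, Orion, Ada, 20), (35, Orion, Fay, 20)}
Keep only column(s) sid, cname: {(29, Cal), (29, Fay), (29, Hal), (29, Ola), (32, Ada), (32, Fay), (34, Ada), (34, Fay), (35, Ada), (35, Fay)}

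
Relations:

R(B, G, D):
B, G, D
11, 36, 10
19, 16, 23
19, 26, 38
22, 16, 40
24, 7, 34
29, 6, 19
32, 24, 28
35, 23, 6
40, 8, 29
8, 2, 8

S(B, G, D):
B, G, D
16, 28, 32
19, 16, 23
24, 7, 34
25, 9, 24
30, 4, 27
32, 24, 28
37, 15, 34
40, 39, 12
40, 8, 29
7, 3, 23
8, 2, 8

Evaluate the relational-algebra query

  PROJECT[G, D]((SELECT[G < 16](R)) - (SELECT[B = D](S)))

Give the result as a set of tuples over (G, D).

{(6, 19), (7, 34), (8, 29)}

Apply σ_{G < 16}; surviving tuples: {(24, 7, 34), (29, 6, 19), (40, 8, 29), (8, 2, 8)}
Apply σ_{B = D}; surviving tuples: {(8, 2, 8)}
Set difference of the two operands is {(24, 7, 34), (29, 6, 19), (40, 8, 29)}.
Projecting to G, D: {(6, 19), (7, 34), (8, 29)}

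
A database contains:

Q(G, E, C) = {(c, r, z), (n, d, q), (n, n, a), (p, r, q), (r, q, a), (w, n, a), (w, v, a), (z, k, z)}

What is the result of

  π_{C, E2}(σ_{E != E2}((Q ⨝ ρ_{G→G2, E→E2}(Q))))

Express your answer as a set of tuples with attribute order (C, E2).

{(a, n), (a, q), (a, v), (q, d), (q, r), (z, k), (z, r)}

ρ[G→G2, E→E2]: schema becomes (G2, E2, C); tuples unchanged.
Natural join on C: {(c, r, z, c, r), (c, r, z, z, k), (n, d, q, n, d), (n, d, q, p, r), (n, n, a, n, n), (n, n, a, r, q), (n, n, a, w, n), (n, n, a, w, v), (p, r, q, n, d), (p, r, q, p, r), (r, q, a, n, n), (r, q, a, r, q), (r, q, a, w, n), (r, q, a, w, v), (w, n, a, n, n), (w, n, a, r, q), (w, n, a, w, n), (w, n, a, w, v), (w, v, a, n, n), (w, v, a, r, q), (w, v, a, w, n), (w, v, a, w, v), (z, k, z, c, r), (z, k, z, z, k)}
σ[E != E2]: keep tuples satisfying E != E2 → {(c, r, z, z, k), (n, d, q, p, r), (n, n, a, r, q), (n, n, a, w, v), (p, r, q, n, d), (r, q, a, n, n), (r, q, a, w, n), (r, q, a, w, v), (w, n, a, r, q), (w, n, a, w, v), (w, v, a, n, n), (w, v, a, r, q), (w, v, a, w, n), (z, k, z, c, r)}
Keep only column(s) C, E2 (7 duplicate(s) eliminated): {(a, n), (a, q), (a, v), (q, d), (q, r), (z, k), (z, r)}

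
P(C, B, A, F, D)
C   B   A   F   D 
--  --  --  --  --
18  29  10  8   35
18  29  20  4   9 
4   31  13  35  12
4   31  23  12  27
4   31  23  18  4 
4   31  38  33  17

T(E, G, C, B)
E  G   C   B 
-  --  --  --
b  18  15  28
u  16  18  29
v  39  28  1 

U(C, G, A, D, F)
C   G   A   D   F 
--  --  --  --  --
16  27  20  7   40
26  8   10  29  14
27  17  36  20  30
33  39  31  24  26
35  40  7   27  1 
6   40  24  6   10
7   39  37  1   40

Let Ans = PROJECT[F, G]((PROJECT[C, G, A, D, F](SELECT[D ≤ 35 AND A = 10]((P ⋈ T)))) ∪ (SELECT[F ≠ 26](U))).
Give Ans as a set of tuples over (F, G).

{(1, 40), (10, 40), (14, 8), (30, 17), (40, 27), (40, 39), (8, 16)}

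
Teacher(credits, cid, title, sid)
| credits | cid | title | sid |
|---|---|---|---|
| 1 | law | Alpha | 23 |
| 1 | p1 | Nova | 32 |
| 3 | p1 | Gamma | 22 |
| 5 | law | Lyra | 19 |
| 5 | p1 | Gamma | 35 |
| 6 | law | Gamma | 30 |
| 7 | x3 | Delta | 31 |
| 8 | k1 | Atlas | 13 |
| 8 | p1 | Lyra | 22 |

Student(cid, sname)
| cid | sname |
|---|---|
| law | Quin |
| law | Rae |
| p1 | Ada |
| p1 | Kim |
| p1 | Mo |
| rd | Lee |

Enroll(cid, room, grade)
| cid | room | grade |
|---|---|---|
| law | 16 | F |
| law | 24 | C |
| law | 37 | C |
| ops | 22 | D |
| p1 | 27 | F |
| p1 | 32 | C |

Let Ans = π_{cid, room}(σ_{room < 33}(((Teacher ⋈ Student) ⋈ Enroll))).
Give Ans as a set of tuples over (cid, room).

Natural join on cid: {(1, law, Alpha, 23, Quin), (1, law, Alpha, 23, Rae), (1, p1, Nova, 32, Ada), (1, p1, Nova, 32, Kim), (1, p1, Nova, 32, Mo), (3, p1, Gamma, 22, Ada), (3, p1, Gamma, 22, Kim), (3, p1, Gamma, 22, Mo), (5, law, Lyra, 19, Quin), (5, law, Lyra, 19, Rae), (5, p1, Gamma, 35, Ada), (5, p1, Gamma, 35, Kim), (5, p1, Gamma, 35, Mo), (6, law, Gamma, 30, Quin), (6, law, Gamma, 30, Rae), (8, p1, Lyra, 22, Ada), (8, p1, Lyra, 22, Kim), (8, p1, Lyra, 22, Mo)}
Natural join on cid: {(1, law, Alpha, 23, Quin, 16, F), (1, law, Alpha, 23, Quin, 24, C), (1, law, Alpha, 23, Quin, 37, C), (1, law, Alpha, 23, Rae, 16, F), (1, law, Alpha, 23, Rae, 24, C), (1, law, Alpha, 23, Rae, 37, C), (1, p1, Nova, 32, Ada, 27, F), (1, p1, Nova, 32, Ada, 32, C), (1, p1, Nova, 32, Kim, 27, F), (1, p1, Nova, 32, Kim, 32, C), (1, p1, Nova, 32, Mo, 27, F), (1, p1, Nova, 32, Mo, 32, C), (3, p1, Gamma, 22, Ada, 27, F), (3, p1, Gamma, 22, Ada, 32, C), (3, p1, Gamma, 22, Kim, 27, F), (3, p1, Gamma, 22, Kim, 32, C), (3, p1, Gamma, 22, Mo, 27, F), (3, p1, Gamma, 22, Mo, 32, C), (5, law, Lyra, 19, Quin, 16, F), (5, law, Lyra, 19, Quin, 24, C), (5, law, Lyra, 19, Quin, 37, C), (5, law, Lyra, 19, Rae, 16, F), (5, law, Lyra, 19, Rae, 24, C), (5, law, Lyra, 19, Rae, 37, C), (5, p1, Gamma, 35, Ada, 27, F), (5, p1, Gamma, 35, Ada, 32, C), (5, p1, Gamma, 35, Kim, 27, F), (5, p1, Gamma, 35, Kim, 32, C), (5, p1, Gamma, 35, Mo, 27, F), (5, p1, Gamma, 35, Mo, 32, C), (6, law, Gamma, 30, Quin, 16, F), (6, law, Gamma, 30, Quin, 24, C), (6, law, Gamma, 30, Quin, 37, C), (6, law, Gamma, 30, Rae, 16, F), (6, law, Gamma, 30, Rae, 24, C), (6, law, Gamma, 30, Rae, 37, C), (8, p1, Lyra, 22, Ada, 27, F), (8, p1, Lyra, 22, Ada, 32, C), (8, p1, Lyra, 22, Kim, 27, F), (8, p1, Lyra, 22, Kim, 32, C), (8, p1, Lyra, 22, Mo, 27, F), (8, p1, Lyra, 22, Mo, 32, C)}
σ[room < 33]: keep tuples satisfying room < 33 → {(1, law, Alpha, 23, Quin, 16, F), (1, law, Alpha, 23, Quin, 24, C), (1, law, Alpha, 23, Rae, 16, F), (1, law, Alpha, 23, Rae, 24, C), (1, p1, Nova, 32, Ada, 27, F), (1, p1, Nova, 32, Ada, 32, C), (1, p1, Nova, 32, Kim, 27, F), (1, p1, Nova, 32, Kim, 32, C), (1, p1, Nova, 32, Mo, 27, F), (1, p1, Nova, 32, Mo, 32, C), (3, p1, Gamma, 22, Ada, 27, F), (3, p1, Gamma, 22, Ada, 32, C), (3, p1, Gamma, 22, Kim, 27, F), (3, p1, Gamma, 22, Kim, 32, C), (3, p1, Gamma, 22, Mo, 27, F), (3, p1, Gamma, 22, Mo, 32, C), (5, law, Lyra, 19, Quin, 16, F), (5, law, Lyra, 19, Quin, 24, C), (5, law, Lyra, 19, Rae, 16, F), (5, law, Lyra, 19, Rae, 24, C), (5, p1, Gamma, 35, Ada, 27, F), (5, p1, Gamma, 35, Ada, 32, C), (5, p1, Gamma, 35, Kim, 27, F), (5, p1, Gamma, 35, Kim, 32, C), (5, p1, Gamma, 35, Mo, 27, F), (5, p1, Gamma, 35, Mo, 32, C), (6, law, Gamma, 30, Quin, 16, F), (6, law, Gamma, 30, Quin, 24, C), (6, law, Gamma, 30, Rae, 16, F), (6, law, Gamma, 30, Rae, 24, C), (8, p1, Lyra, 22, Ada, 27, F), (8, p1, Lyra, 22, Ada, 32, C), (8, p1, Lyra, 22, Kim, 27, F), (8, p1, Lyra, 22, Kim, 32, C), (8, p1, Lyra, 22, Mo, 27, F), (8, p1, Lyra, 22, Mo, 32, C)}
π[cid, room]: project onto (cid, room) (32 duplicate(s) eliminated) → {(law, 16), (law, 24), (p1, 27), (p1, 32)}

{(law, 16), (law, 24), (p1, 27), (p1, 32)}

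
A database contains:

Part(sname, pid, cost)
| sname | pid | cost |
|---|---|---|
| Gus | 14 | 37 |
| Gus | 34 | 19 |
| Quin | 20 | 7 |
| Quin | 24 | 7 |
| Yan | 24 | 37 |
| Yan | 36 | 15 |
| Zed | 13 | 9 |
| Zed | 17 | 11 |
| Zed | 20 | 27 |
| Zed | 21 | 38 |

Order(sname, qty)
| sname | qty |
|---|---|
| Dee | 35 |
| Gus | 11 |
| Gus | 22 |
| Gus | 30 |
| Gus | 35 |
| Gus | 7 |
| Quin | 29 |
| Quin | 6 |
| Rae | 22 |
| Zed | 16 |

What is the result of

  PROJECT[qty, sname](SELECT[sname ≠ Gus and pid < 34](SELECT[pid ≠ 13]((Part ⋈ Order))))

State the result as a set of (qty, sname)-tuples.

{(16, Zed), (29, Quin), (6, Quin)}

Joining Part and Order on sname yields {(Gus, 14, 37, 11), (Gus, 14, 37, 22), (Gus, 14, 37, 30), (Gus, 14, 37, 35), (Gus, 14, 37, 7), (Gus, 34, 19, 11), (Gus, 34, 19, 22), (Gus, 34, 19, 30), (Gus, 34, 19, 35), (Gus, 34, 19, 7), (Quin, 20, 7, 29), (Quin, 20, 7, 6), (Quin, 24, 7, 29), (Quin, 24, 7, 6), (Zed, 13, 9, 16), (Zed, 17, 11, 16), (Zed, 20, 27, 16), (Zed, 21, 38, 16)}.
σ[pid ≠ 13]: keep tuples satisfying pid ≠ 13 → {(Gus, 14, 37, 11), (Gus, 14, 37, 22), (Gus, 14, 37, 30), (Gus, 14, 37, 35), (Gus, 14, 37, 7), (Gus, 34, 19, 11), (Gus, 34, 19, 22), (Gus, 34, 19, 30), (Gus, 34, 19, 35), (Gus, 34, 19, 7), (Quin, 20, 7, 29), (Quin, 20, 7, 6), (Quin, 24, 7, 29), (Quin, 24, 7, 6), (Zed, 17, 11, 16), (Zed, 20, 27, 16), (Zed, 21, 38, 16)}
σ[sname ≠ Gus and pid < 34]: keep tuples satisfying sname ≠ Gus and pid < 34 → {(Quin, 20, 7, 29), (Quin, 20, 7, 6), (Quin, 24, 7, 29), (Quin, 24, 7, 6), (Zed, 17, 11, 16), (Zed, 20, 27, 16), (Zed, 21, 38, 16)}
π[qty, sname]: project onto (qty, sname) (4 duplicate(s) eliminated) → {(16, Zed), (29, Quin), (6, Quin)}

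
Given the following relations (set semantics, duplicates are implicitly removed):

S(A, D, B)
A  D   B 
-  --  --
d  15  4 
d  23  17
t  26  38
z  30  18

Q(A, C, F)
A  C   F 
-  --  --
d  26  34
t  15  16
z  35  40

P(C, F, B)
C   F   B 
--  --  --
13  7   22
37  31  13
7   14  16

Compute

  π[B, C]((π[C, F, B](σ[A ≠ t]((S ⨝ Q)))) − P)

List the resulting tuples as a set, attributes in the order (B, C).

{(17, 26), (18, 35), (4, 26)}

Natural join on A: {(d, 15, 4, 26, 34), (d, 23, 17, 26, 34), (t, 26, 38, 15, 16), (z, 30, 18, 35, 40)}
Selection A ≠ t: {(d, 15, 4, 26, 34), (d, 23, 17, 26, 34), (z, 30, 18, 35, 40)}
π[C, F, B]: project onto (C, F, B) → {(26, 34, 17), (26, 34, 4), (35, 40, 18)}
Set difference of the two operands is {(26, 34, 17), (26, 34, 4), (35, 40, 18)}.
π[B, C]: project onto (B, C) → {(17, 26), (18, 35), (4, 26)}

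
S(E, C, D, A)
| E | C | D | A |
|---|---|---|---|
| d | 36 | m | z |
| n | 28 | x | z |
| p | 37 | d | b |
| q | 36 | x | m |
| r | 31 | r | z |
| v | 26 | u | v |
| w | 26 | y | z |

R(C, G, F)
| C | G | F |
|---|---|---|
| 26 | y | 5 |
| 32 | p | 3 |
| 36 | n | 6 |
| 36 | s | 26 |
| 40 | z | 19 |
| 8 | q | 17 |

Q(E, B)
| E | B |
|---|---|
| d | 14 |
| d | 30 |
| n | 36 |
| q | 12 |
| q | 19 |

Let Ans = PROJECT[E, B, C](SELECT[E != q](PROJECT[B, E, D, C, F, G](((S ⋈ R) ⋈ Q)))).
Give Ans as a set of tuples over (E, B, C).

S ⋈ R (natural join on C): {(d, 36, m, z, n, 6), (d, 36, m, z, s, 26), (q, 36, x, m, n, 6), (q, 36, x, m, s, 26), (v, 26, u, v, y, 5), (w, 26, y, z, y, 5)}
(S ⋈ R) ⋈ Q (natural join on E): {(d, 36, m, z, n, 6, 14), (d, 36, m, z, n, 6, 30), (d, 36, m, z, s, 26, 14), (d, 36, m, z, s, 26, 30), (q, 36, x, m, n, 6, 12), (q, 36, x, m, n, 6, 19), (q, 36, x, m, s, 26, 12), (q, 36, x, m, s, 26, 19)}
Keep only column(s) B, E, D, C, F, G: {(12, q, x, 36, 26, s), (12, q, x, 36, 6, n), (14, d, m, 36, 26, s), (14, d, m, 36, 6, n), (19, q, x, 36, 26, s), (19, q, x, 36, 6, n), (30, d, m, 36, 26, s), (30, d, m, 36, 6, n)}
Filtering on E != q leaves {(14, d, m, 36, 26, s), (14, d, m, 36, 6, n), (30, d, m, 36, 26, s), (30, d, m, 36, 6, n)}.
Keep only column(s) E, B, C (2 duplicate(s) eliminated): {(d, 14, 36), (d, 30, 36)}

{(d, 14, 36), (d, 30, 36)}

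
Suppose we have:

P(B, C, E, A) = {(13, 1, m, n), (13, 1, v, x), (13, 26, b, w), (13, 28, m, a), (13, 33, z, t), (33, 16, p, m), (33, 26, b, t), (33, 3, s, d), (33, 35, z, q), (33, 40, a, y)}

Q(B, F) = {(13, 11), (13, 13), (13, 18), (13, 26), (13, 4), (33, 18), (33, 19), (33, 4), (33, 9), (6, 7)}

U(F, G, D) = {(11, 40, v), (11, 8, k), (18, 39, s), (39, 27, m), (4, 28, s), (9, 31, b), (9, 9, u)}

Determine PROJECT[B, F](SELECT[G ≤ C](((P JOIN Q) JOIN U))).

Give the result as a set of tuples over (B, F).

Joining P and Q on B yields {(13, 1, m, n, 11), (13, 1, m, n, 13), (13, 1, m, n, 18), (13, 1, m, n, 26), (13, 1, m, n, 4), (13, 1, v, x, 11), (13, 1, v, x, 13), (13, 1, v, x, 18), (13, 1, v, x, 26), (13, 1, v, x, 4), (13, 26, b, w, 11), (13, 26, b, w, 13), (13, 26, b, w, 18), (13, 26, b, w, 26), (13, 26, b, w, 4), (13, 28, m, a, 11), (13, 28, m, a, 13), (13, 28, m, a, 18), (13, 28, m, a, 26), (13, 28, m, a, 4), (13, 33, z, t, 11), (13, 33, z, t, 13), (13, 33, z, t, 18), (13, 33, z, t, 26), (13, 33, z, t, 4), (33, 16, p, m, 18), (33, 16, p, m, 19), (33, 16, p, m, 4), (33, 16, p, m, 9), (33, 26, b, t, 18), (33, 26, b, t, 19), (33, 26, b, t, 4), (33, 26, b, t, 9), (33, 3, s, d, 18), (33, 3, s, d, 19), (33, 3, s, d, 4), (33, 3, s, d, 9), (33, 35, z, q, 18), (33, 35, z, q, 19), (33, 35, z, q, 4), (33, 35, z, q, 9), (33, 40, a, y, 18), (33, 40, a, y, 19), (33, 40, a, y, 4), (33, 40, a, y, 9)}.
Joining (P JOIN Q) and U on F yields {(13, 1, m, n, 11, 40, v), (13, 1, m, n, 11, 8, k), (13, 1, m, n, 18, 39, s), (13, 1, m, n, 4, 28, s), (13, 1, v, x, 11, 40, v), (13, 1, v, x, 11, 8, k), (13, 1, v, x, 18, 39, s), (13, 1, v, x, 4, 28, s), (13, 26, b, w, 11, 40, v), (13, 26, b, w, 11, 8, k), (13, 26, b, w, 18, 39, s), (13, 26, b, w, 4, 28, s), (13, 28, m, a, 11, 40, v), (13, 28, m, a, 11, 8, k), (13, 28, m, a, 18, 39, s), (13, 28, m, a, 4, 28, s), (13, 33, z, t, 11, 40, v), (13, 33, z, t, 11, 8, k), (13, 33, z, t, 18, 39, s), (13, 33, z, t, 4, 28, s), (33, 16, p, m, 18, 39, s), (33, 16, p, m, 4, 28, s), (33, 16, p, m, 9, 31, b), (33, 16, p, m, 9, 9, u), (33, 26, b, t, 18, 39, s), (33, 26, b, t, 4, 28, s), (33, 26, b, t, 9, 31, b), (33, 26, b, t, 9, 9, u), (33, 3, s, d, 18, 39, s), (33, 3, s, d, 4, 28, s), (33, 3, s, d, 9, 31, b), (33, 3, s, d, 9, 9, u), (33, 35, z, q, 18, 39, s), (33, 35, z, q, 4, 28, s), (33, 35, z, q, 9, 31, b), (33, 35, z, q, 9, 9, u), (33, 40, a, y, 18, 39, s), (33, 40, a, y, 4, 28, s), (33, 40, a, y, 9, 31, b), (33, 40, a, y, 9, 9, u)}.
Selection G ≤ C: {(13, 26, b, w, 11, 8, k), (13, 28, m, a, 11, 8, k), (13, 28, m, a, 4, 28, s), (13, 33, z, t, 11, 8, k), (13, 33, z, t, 4, 28, s), (33, 16, p, m, 9, 9, u), (33, 26, b, t, 9, 9, u), (33, 35, z, q, 4, 28, s), (33, 35, z, q, 9, 31, b), (33, 35, z, q, 9, 9, u), (33, 40, a, y, 18, 39, s), (33, 40, a, y, 4, 28, s), (33, 40, a, y, 9, 31, b), (33, 40, a, y, 9, 9, u)}
π_{B, F} gives {(13, 11), (13, 4), (33, 18), (33, 4), (33, 9)} (9 duplicate(s) eliminated).

{(13, 11), (13, 4), (33, 18), (33, 4), (33, 9)}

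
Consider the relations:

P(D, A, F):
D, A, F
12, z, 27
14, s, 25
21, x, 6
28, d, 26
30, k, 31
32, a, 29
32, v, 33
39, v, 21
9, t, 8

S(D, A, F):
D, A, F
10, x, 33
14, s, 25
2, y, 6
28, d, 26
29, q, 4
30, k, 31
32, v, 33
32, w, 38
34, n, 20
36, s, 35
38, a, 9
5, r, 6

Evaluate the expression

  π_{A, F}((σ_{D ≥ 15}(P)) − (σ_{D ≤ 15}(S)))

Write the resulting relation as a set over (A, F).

Apply σ_{D ≥ 15}; surviving tuples: {(21, x, 6), (28, d, 26), (30, k, 31), (32, a, 29), (32, v, 33), (39, v, 21)}
Apply σ_{D ≤ 15}; surviving tuples: {(10, x, 33), (14, s, 25), (2, y, 6), (5, r, 6)}
Difference: {(21, x, 6), (28, d, 26), (30, k, 31), (32, a, 29), (32, v, 33), (39, v, 21)} with {(10, x, 33), (14, s, 25), (2, y, 6), (5, r, 6)} → {(21, x, 6), (28, d, 26), (30, k, 31), (32, a, 29), (32, v, 33), (39, v, 21)}
Projecting to A, F: {(a, 29), (d, 26), (k, 31), (v, 21), (v, 33), (x, 6)}

{(a, 29), (d, 26), (k, 31), (v, 21), (v, 33), (x, 6)}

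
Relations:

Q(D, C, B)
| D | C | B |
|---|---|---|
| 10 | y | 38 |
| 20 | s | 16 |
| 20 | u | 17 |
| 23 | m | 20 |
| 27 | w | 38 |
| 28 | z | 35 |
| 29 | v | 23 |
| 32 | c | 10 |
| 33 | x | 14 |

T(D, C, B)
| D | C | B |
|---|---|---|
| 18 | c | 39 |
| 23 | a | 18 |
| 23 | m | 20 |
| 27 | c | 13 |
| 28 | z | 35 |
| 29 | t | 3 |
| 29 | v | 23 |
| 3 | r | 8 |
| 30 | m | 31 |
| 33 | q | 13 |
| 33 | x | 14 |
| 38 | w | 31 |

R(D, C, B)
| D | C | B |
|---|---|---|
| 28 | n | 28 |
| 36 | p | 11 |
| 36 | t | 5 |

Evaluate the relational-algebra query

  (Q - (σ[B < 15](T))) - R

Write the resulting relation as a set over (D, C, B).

{(10, y, 38), (20, s, 16), (20, u, 17), (23, m, 20), (27, w, 38), (28, z, 35), (29, v, 23), (32, c, 10)}

Apply σ_{B < 15}; surviving tuples: {(27, c, 13), (29, t, 3), (3, r, 8), (33, q, 13), (33, x, 14)}
Set difference of the two operands is {(10, y, 38), (20, s, 16), (20, u, 17), (23, m, 20), (27, w, 38), (28, z, 35), (29, v, 23), (32, c, 10)}.
Set difference of the two operands is {(10, y, 38), (20, s, 16), (20, u, 17), (23, m, 20), (27, w, 38), (28, z, 35), (29, v, 23), (32, c, 10)}.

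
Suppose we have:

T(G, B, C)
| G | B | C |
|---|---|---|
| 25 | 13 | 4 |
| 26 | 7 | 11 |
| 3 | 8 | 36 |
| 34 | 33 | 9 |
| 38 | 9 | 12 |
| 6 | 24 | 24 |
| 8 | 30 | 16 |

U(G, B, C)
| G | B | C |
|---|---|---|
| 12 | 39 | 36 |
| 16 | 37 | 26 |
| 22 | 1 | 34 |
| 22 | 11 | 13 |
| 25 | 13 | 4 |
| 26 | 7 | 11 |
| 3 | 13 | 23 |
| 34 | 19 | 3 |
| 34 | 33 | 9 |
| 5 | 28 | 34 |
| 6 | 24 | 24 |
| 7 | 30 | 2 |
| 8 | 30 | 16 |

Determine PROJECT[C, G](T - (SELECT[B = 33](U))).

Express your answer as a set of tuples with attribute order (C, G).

Apply σ_{B = 33}; surviving tuples: {(34, 33, 9)}
Difference: {(25, 13, 4), (26, 7, 11), (3, 8, 36), (34, 33, 9), (38, 9, 12), (6, 24, 24), (8, 30, 16)} with {(34, 33, 9)} → {(25, 13, 4), (26, 7, 11), (3, 8, 36), (38, 9, 12), (6, 24, 24), (8, 30, 16)}
Projecting to C, G: {(11, 26), (12, 38), (16, 8), (24, 6), (36, 3), (4, 25)}

{(11, 26), (12, 38), (16, 8), (24, 6), (36, 3), (4, 25)}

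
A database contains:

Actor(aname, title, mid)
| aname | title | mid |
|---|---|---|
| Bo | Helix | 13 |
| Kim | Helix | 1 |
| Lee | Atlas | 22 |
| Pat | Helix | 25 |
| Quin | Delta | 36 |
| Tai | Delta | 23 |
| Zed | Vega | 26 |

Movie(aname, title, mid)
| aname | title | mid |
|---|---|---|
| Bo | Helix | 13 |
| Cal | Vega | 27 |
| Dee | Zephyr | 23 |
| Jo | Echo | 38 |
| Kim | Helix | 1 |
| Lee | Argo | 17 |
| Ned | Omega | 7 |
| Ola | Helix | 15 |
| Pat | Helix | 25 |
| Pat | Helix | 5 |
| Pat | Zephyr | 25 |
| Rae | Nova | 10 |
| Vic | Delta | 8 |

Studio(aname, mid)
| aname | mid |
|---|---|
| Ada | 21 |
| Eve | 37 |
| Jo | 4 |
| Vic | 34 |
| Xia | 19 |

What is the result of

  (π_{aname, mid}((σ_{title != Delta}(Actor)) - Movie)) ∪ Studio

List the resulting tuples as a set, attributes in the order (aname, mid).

Selection title != Delta: {(Bo, Helix, 13), (Kim, Helix, 1), (Lee, Atlas, 22), (Pat, Helix, 25), (Zed, Vega, 26)}
Taking the difference: {(Lee, Atlas, 22), (Zed, Vega, 26)}
Projecting to aname, mid: {(Lee, 22), (Zed, 26)}
Taking the union: {(Ada, 21), (Eve, 37), (Jo, 4), (Lee, 22), (Vic, 34), (Xia, 19), (Zed, 26)}

{(Ada, 21), (Eve, 37), (Jo, 4), (Lee, 22), (Vic, 34), (Xia, 19), (Zed, 26)}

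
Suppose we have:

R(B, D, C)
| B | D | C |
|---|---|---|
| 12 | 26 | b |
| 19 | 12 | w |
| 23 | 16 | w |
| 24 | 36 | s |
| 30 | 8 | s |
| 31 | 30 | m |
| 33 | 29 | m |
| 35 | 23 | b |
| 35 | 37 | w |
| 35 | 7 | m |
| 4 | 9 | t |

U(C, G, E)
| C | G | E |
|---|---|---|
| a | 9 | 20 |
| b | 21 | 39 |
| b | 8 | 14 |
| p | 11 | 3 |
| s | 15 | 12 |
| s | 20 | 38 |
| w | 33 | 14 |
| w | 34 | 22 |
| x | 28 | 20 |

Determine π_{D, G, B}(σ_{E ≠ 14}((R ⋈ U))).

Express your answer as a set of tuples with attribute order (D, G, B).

Natural join on C: {(12, 26, b, 21, 39), (12, 26, b, 8, 14), (19, 12, w, 33, 14), (19, 12, w, 34, 22), (23, 16, w, 33, 14), (23, 16, w, 34, 22), (24, 36, s, 15, 12), (24, 36, s, 20, 38), (30, 8, s, 15, 12), (30, 8, s, 20, 38), (35, 23, b, 21, 39), (35, 23, b, 8, 14), (35, 37, w, 33, 14), (35, 37, w, 34, 22)}
Apply σ_{E ≠ 14}; surviving tuples: {(12, 26, b, 21, 39), (19, 12, w, 34, 22), (23, 16, w, 34, 22), (24, 36, s, 15, 12), (24, 36, s, 20, 38), (30, 8, s, 15, 12), (30, 8, s, 20, 38), (35, 23, b, 21, 39), (35, 37, w, 34, 22)}
π_{D, G, B} gives {(12, 34, 19), (16, 34, 23), (23, 21, 35), (26, 21, 12), (36, 15, 24), (36, 20, 24), (37, 34, 35), (8, 15, 30), (8, 20, 30)}.

{(12, 34, 19), (16, 34, 23), (23, 21, 35), (26, 21, 12), (36, 15, 24), (36, 20, 24), (37, 34, 35), (8, 15, 30), (8, 20, 30)}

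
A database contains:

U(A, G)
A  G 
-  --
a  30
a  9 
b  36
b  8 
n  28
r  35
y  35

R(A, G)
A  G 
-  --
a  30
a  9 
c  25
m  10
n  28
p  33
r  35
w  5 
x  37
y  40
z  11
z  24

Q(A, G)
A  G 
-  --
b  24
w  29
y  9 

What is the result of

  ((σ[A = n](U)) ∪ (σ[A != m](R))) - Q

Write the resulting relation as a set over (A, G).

{(a, 30), (a, 9), (c, 25), (n, 28), (p, 33), (r, 35), (w, 5), (x, 37), (y, 40), (z, 11), (z, 24)}

Filtering on A = n leaves {(n, 28)}.
Filtering on A != m leaves {(a, 30), (a, 9), (c, 25), (n, 28), (p, 33), (r, 35), (w, 5), (x, 37), (y, 40), (z, 11), (z, 24)}.
Set union of the two operands is {(a, 30), (a, 9), (c, 25), (n, 28), (p, 33), (r, 35), (w, 5), (x, 37), (y, 40), (z, 11), (z, 24)}.
Set difference of the two operands is {(a, 30), (a, 9), (c, 25), (n, 28), (p, 33), (r, 35), (w, 5), (x, 37), (y, 40), (z, 11), (z, 24)}.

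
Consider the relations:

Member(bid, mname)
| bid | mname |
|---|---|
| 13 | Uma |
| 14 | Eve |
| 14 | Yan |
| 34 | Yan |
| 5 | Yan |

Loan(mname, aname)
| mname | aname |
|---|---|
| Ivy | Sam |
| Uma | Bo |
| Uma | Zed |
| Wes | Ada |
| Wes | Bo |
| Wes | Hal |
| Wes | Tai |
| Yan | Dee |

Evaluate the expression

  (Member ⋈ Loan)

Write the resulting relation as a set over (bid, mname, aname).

{(13, Uma, Bo), (13, Uma, Zed), (14, Yan, Dee), (34, Yan, Dee), (5, Yan, Dee)}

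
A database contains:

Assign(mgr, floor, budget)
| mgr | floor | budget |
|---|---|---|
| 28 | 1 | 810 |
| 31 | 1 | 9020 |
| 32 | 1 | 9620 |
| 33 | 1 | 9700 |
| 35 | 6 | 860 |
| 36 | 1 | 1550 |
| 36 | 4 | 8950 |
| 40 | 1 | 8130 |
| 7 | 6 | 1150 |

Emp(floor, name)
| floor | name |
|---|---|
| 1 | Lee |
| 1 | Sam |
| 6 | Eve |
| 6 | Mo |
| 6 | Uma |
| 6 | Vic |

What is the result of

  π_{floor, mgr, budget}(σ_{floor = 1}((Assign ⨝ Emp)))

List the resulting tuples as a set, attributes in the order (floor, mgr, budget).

Joining Assign and Emp on floor yields {(28, 1, 810, Lee), (28, 1, 810, Sam), (31, 1, 9020, Lee), (31, 1, 9020, Sam), (32, 1, 9620, Lee), (32, 1, 9620, Sam), (33, 1, 9700, Lee), (33, 1, 9700, Sam), (35, 6, 860, Eve), (35, 6, 860, Mo), (35, 6, 860, Uma), (35, 6, 860, Vic), (36, 1, 1550, Lee), (36, 1, 1550, Sam), (40, 1, 8130, Lee), (40, 1, 8130, Sam), (7, 6, 1150, Eve), (7, 6, 1150, Mo), (7, 6, 1150, Uma), (7, 6, 1150, Vic)}.
σ[floor = 1]: keep tuples satisfying floor = 1 → {(28, 1, 810, Lee), (28, 1, 810, Sam), (31, 1, 9020, Lee), (31, 1, 9020, Sam), (32, 1, 9620, Lee), (32, 1, 9620, Sam), (33, 1, 9700, Lee), (33, 1, 9700, Sam), (36, 1, 1550, Lee), (36, 1, 1550, Sam), (40, 1, 8130, Lee), (40, 1, 8130, Sam)}
π_{floor, mgr, budget} gives {(1, 28, 810), (1, 31, 9020), (1, 32, 9620), (1, 33, 9700), (1, 36, 1550), (1, 40, 8130)} (6 duplicate(s) eliminated).

{(1, 28, 810), (1, 31, 9020), (1, 32, 9620), (1, 33, 9700), (1, 36, 1550), (1, 40, 8130)}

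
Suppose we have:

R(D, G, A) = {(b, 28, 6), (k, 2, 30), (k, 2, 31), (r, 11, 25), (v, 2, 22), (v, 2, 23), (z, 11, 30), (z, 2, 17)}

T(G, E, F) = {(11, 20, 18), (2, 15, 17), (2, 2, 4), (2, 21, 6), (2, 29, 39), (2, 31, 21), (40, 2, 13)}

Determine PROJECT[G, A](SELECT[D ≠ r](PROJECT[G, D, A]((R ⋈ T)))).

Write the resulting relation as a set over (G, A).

Joining R and T on G yields {(k, 2, 30, 15, 17), (k, 2, 30, 2, 4), (k, 2, 30, 21, 6), (k, 2, 30, 29, 39), (k, 2, 30, 31, 21), (k, 2, 31, 15, 17), (k, 2, 31, 2, 4), (k, 2, 31, 21, 6), (k, 2, 31, 29, 39), (k, 2, 31, 31, 21), (r, 11, 25, 20, 18), (v, 2, 22, 15, 17), (v, 2, 22, 2, 4), (v, 2, 22, 21, 6), (v, 2, 22, 29, 39), (v, 2, 22, 31, 21), (v, 2, 23, 15, 17), (v, 2, 23, 2, 4), (v, 2, 23, 21, 6), (v, 2, 23, 29, 39), (v, 2, 23, 31, 21), (z, 11, 30, 20, 18), (z, 2, 17, 15, 17), (z, 2, 17, 2, 4), (z, 2, 17, 21, 6), (z, 2, 17, 29, 39), (z, 2, 17, 31, 21)}.
π_{G, D, A} gives {(11, r, 25), (11, z, 30), (2, k, 30), (2, k, 31), (2, v, 22), (2, v, 23), (2, z, 17)} (20 duplicate(s) eliminated).
σ[D ≠ r]: keep tuples satisfying D ≠ r → {(11, z, 30), (2, k, 30), (2, k, 31), (2, v, 22), (2, v, 23), (2, z, 17)}
π_{G, A} gives {(11, 30), (2, 17), (2, 22), (2, 23), (2, 30), (2, 31)}.

{(11, 30), (2, 17), (2, 22), (2, 23), (2, 30), (2, 31)}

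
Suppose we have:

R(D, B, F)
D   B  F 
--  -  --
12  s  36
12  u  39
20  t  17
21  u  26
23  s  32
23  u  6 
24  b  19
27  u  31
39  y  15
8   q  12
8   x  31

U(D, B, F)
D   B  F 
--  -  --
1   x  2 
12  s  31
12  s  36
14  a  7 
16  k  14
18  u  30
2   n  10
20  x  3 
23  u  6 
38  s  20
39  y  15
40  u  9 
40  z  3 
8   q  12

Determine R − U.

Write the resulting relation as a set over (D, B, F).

{(12, u, 39), (20, t, 17), (21, u, 26), (23, s, 32), (24, b, 19), (27, u, 31), (8, x, 31)}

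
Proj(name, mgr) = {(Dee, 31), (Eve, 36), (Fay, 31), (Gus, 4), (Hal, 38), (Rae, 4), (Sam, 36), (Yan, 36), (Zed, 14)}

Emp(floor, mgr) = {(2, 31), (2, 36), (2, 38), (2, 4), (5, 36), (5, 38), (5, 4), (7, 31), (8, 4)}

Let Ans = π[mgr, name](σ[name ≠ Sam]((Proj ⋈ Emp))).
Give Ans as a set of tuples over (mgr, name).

Natural join on mgr: {(Dee, 31, 2), (Dee, 31, 7), (Eve, 36, 2), (Eve, 36, 5), (Fay, 31, 2), (Fay, 31, 7), (Gus, 4, 2), (Gus, 4, 5), (Gus, 4, 8), (Hal, 38, 2), (Hal, 38, 5), (Rae, 4, 2), (Rae, 4, 5), (Rae, 4, 8), (Sam, 36, 2), (Sam, 36, 5), (Yan, 36, 2), (Yan, 36, 5)}
Apply σ_{name ≠ Sam}; surviving tuples: {(Dee, 31, 2), (Dee, 31, 7), (Eve, 36, 2), (Eve, 36, 5), (Fay, 31, 2), (Fay, 31, 7), (Gus, 4, 2), (Gus, 4, 5), (Gus, 4, 8), (Hal, 38, 2), (Hal, 38, 5), (Rae, 4, 2), (Rae, 4, 5), (Rae, 4, 8), (Yan, 36, 2), (Yan, 36, 5)}
π[mgr, name]: project onto (mgr, name) (9 duplicate(s) eliminated) → {(31, Dee), (31, Fay), (36, Eve), (36, Yan), (38, Hal), (4, Gus), (4, Rae)}

{(31, Dee), (31, Fay), (36, Eve), (36, Yan), (38, Hal), (4, Gus), (4, Rae)}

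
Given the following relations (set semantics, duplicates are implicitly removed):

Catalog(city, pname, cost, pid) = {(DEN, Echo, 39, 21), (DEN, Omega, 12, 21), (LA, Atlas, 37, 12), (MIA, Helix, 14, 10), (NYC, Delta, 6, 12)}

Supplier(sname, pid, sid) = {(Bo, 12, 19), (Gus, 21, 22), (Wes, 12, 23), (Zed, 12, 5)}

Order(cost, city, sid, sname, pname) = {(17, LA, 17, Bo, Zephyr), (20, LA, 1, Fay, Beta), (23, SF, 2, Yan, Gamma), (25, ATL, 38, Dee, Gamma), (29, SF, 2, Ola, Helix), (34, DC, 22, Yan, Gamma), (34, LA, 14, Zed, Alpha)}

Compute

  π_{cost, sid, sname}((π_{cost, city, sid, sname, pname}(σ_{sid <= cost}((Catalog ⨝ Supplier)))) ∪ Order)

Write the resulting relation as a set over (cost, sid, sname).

{(17, 17, Bo), (20, 1, Fay), (23, 2, Yan), (25, 38, Dee), (29, 2, Ola), (34, 14, Zed), (34, 22, Yan), (37, 19, Bo), (37, 23, Wes), (37, 5, Zed), (39, 22, Gus), (6, 5, Zed)}

Natural join on pid: {(DEN, Echo, 39, 21, Gus, 22), (DEN, Omega, 12, 21, Gus, 22), (LA, Atlas, 37, 12, Bo, 19), (LA, Atlas, 37, 12, Wes, 23), (LA, Atlas, 37, 12, Zed, 5), (NYC, Delta, 6, 12, Bo, 19), (NYC, Delta, 6, 12, Wes, 23), (NYC, Delta, 6, 12, Zed, 5)}
σ[sid <= cost]: keep tuples satisfying sid <= cost → {(DEN, Echo, 39, 21, Gus, 22), (LA, Atlas, 37, 12, Bo, 19), (LA, Atlas, 37, 12, Wes, 23), (LA, Atlas, 37, 12, Zed, 5), (NYC, Delta, 6, 12, Zed, 5)}
Keep only column(s) cost, city, sid, sname, pname: {(37, LA, 19, Bo, Atlas), (37, LA, 23, Wes, Atlas), (37, LA, 5, Zed, Atlas), (39, DEN, 22, Gus, Echo), (6, NYC, 5, Zed, Delta)}
Taking the union: {(17, LA, 17, Bo, Zephyr), (20, LA, 1, Fay, Beta), (23, SF, 2, Yan, Gamma), (25, ATL, 38, Dee, Gamma), (29, SF, 2, Ola, Helix), (34, DC, 22, Yan, Gamma), (34, LA, 14, Zed, Alpha), (37, LA, 19, Bo, Atlas), (37, LA, 23, Wes, Atlas), (37, LA, 5, Zed, Atlas), (39, DEN, 22, Gus, Echo), (6, NYC, 5, Zed, Delta)}
Keep only column(s) cost, sid, sname: {(17, 17, Bo), (20, 1, Fay), (23, 2, Yan), (25, 38, Dee), (29, 2, Ola), (34, 14, Zed), (34, 22, Yan), (37, 19, Bo), (37, 23, Wes), (37, 5, Zed), (39, 22, Gus), (6, 5, Zed)}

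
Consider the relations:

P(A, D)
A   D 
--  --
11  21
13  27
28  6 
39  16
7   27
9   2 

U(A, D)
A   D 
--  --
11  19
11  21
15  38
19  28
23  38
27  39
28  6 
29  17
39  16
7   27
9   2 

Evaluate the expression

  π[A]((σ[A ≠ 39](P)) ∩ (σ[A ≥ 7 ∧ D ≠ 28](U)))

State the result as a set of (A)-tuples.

{11, 28, 7, 9}

Selection A ≠ 39: {(11, 21), (13, 27), (28, 6), (7, 27), (9, 2)}
Selection A ≥ 7 ∧ D ≠ 28: {(11, 19), (11, 21), (15, 38), (23, 38), (27, 39), (28, 6), (29, 17), (39, 16), (7, 27), (9, 2)}
Set intersection of the two operands is {(11, 21), (28, 6), (7, 27), (9, 2)}.
π[A]: project onto (A) → {11, 28, 7, 9}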